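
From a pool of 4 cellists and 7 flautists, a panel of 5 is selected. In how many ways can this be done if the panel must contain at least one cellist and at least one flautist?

441

Unrestricted: C(11,5) = 462 ways to pick any 5 of the 11.
Subtract selections that omit an entire group: no cellists → C(7,5) = 21; no flautists → C(4,5) = 0.
Both groups omitted at once is impossible, so 462 − 21 = 441.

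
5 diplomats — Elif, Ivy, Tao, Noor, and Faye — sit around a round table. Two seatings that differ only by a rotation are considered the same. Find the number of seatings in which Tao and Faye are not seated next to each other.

Without the restriction there are (4)! = 24 seatings.
Seatings with Tao beside Faye: treat them as a block with 2 internal orders, giving 2 × (3)! = 12.
Subtracting, 24 − 12 = 12.

12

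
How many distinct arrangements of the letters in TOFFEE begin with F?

Fix F in the first position and arrange the remaining 5 letters.
Those 5 letters have E appearing twice, giving (5)!/(2!) = 60.

60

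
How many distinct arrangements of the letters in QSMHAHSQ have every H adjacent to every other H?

Treat the 2 copies of H as a single block. The multiset to arrange is then {HH, A, M, Q, Q, S, S}, 7 items in all.
That gives (7)!/(2!·2!) = 1260 arrangements.

1260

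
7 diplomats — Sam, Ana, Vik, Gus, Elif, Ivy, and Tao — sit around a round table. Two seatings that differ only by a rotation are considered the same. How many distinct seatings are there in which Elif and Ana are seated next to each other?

240

Glue Elif and Ana into a block (2 internal orders). Seating 6 units around a circle gives (5)! arrangements.
So 2 × (5)! = 2 × 120 = 240.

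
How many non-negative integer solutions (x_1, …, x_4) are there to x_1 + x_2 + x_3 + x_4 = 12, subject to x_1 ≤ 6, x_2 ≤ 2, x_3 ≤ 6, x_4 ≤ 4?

Ignoring the caps, the number of non-negative solutions to x_1+…+x_4 = 12 is C(15,3) = 455.
Subtract solutions that violate a single cap (substitute x_i' = x_i − (cap_i+1)): x_1 ≥ 7 gives C(8,3) = 56; x_2 ≥ 3 gives C(12,3) = 220; x_3 ≥ 7 gives C(8,3) = 56; x_4 ≥ 5 gives C(10,3) = 120. Together 452.
Add back pairs where two caps are both exceeded: 10 + 0 + 1 + 10 + 35 + 1 = 57.
By inclusion–exclusion the count is 455 − 452 + 57 = 60.

60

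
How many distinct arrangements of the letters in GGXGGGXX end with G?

35

With the last slot taken by G, it remains to arrange the other 7 letters (GXGGGXX).
Those 7 letters have G appearing 4 times and X appearing 3 times, giving (7)!/(4!·3!) = 35.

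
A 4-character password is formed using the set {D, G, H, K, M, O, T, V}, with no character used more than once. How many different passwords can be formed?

1680

Choose and order 4 of the 8 symbols: the first character has 8 options, the next 7, then 6, 5.
That product is 8 × 7 × 6 × 5 = 1680.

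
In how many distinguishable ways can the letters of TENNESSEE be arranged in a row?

Letter multiplicities in TENNESSEE: E×4, N×2, S×2, T×1.
The number of distinct arrangements is 9!/(4!·2!·2!) = 362880/96 = 3780.

3780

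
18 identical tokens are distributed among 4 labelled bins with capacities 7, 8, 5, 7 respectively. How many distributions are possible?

191

Ignoring the caps, the number of non-negative solutions to x_1+…+x_4 = 18 is C(21,3) = 1330.
Subtract solutions that violate a single cap (substitute x_i' = x_i − (cap_i+1)): x_1 ≥ 8 gives C(13,3) = 286; x_2 ≥ 9 gives C(12,3) = 220; x_3 ≥ 6 gives C(15,3) = 455; x_4 ≥ 8 gives C(13,3) = 286. Together 1247.
Add back pairs where two caps are both exceeded: 4 + 35 + 10 + 20 + 4 + 35 = 108.
By inclusion–exclusion the count is 1330 − 1247 + 108 = 191.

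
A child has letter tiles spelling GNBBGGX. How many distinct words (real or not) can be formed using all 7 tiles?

Letter multiplicities in GNBBGGX: B×2, G×3, N×1, X×1.
The number of distinct arrangements is 7!/(3!·2!) = 5040/12 = 420.

420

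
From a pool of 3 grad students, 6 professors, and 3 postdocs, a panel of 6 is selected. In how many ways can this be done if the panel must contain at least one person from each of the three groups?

756

Unrestricted: C(12,6) = 924 ways to pick any 6 of the 12.
Subtract selections that omit an entire group: no grad students → C(9,6) = 84; no professors → C(6,6) = 1; no postdocs → C(9,6) = 84.
Add back selections omitting two groups (i.e. drawn from a single group): C(3,6) + C(6,6) + C(3,6) = 1.
By inclusion–exclusion: 924 − 169 + 1 = 756.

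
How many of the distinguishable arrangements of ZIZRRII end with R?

With the last slot taken by R, it remains to arrange the other 6 letters (ZIZRII).
Those 6 letters have I appearing 3 times and Z appearing twice, giving (6)!/(3!·2!) = 60.

60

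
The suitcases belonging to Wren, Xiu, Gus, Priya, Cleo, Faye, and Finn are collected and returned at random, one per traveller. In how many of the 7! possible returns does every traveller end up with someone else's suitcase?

Let Aᵢ be the assignments in which traveller i gets their own suitcase. We want the size of the complement of A₁∪…∪A_7.
By inclusion–exclusion this is Σ_{j=0}^{7} (−1)^j C(7,j)·(7−j)!.
Computing: 5040 − 5040 + 2520 − 840 + 210 − 42 + 7 − 1 = 1854.

1854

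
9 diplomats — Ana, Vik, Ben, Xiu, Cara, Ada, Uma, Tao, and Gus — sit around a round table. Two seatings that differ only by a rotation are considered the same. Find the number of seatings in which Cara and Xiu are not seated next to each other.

30240

All circular seatings of 9 people number (8)! = 40320.
Those with Cara next to Xiu: fuse the pair into one unit and seat 8 units around a circle — 2·(7)! = 10080.
Subtracting, 40320 − 10080 = 30240.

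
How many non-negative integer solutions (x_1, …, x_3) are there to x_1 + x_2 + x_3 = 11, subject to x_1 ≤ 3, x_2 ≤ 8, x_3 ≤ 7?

26

By stars and bars, unrestricted non-negative solutions to x_1+…+x_3 = 11 number C(11+2,2) = 78.
Subtract solutions that violate a single cap (substitute x_i' = x_i − (cap_i+1)): x_1 ≥ 4 gives C(9,2) = 36; x_2 ≥ 9 gives C(4,2) = 6; x_3 ≥ 8 gives C(5,2) = 10. Together 52.
No two caps can be exceeded simultaneously, so the pair terms are all 0.
By inclusion–exclusion the count is 78 − 52 + 0 = 26.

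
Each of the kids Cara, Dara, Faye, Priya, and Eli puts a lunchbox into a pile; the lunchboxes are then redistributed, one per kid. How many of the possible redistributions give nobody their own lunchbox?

Count assignments avoiding every fixed point. For any j of the 5 kids fixed to their own lunchbox, the other 5−j can be arranged in (5−j)! ways.
By inclusion–exclusion this is Σ_{j=0}^{5} (−1)^j C(5,j)·(5−j)!.
Computing: 120 − 120 + 60 − 20 + 5 − 1 = 44.

44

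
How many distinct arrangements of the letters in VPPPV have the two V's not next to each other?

There are 5!/(3!·2!) = 10 arrangements of VPPPV in total.
If the two V's are adjacent, glue them into one block, leaving 4 items to arrange: (4)!/(3!) = 4 ways.
Hence 10 − 4 = 6.

6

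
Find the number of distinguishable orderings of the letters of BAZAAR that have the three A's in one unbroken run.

Treat the 3 copies of A as a single block. The multiset to arrange is then {AAA, B, R, Z}, 4 items in all.
All 4 items are distinct, so there are (4)! = 24 arrangements.

24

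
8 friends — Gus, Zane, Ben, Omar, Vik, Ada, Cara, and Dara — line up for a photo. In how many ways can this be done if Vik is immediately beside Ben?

10080

Glue Vik and Ben into one block (2 internal orders), leaving 7 units to arrange in a row.
That gives 2 × 7! = 2 × 5040 = 10080.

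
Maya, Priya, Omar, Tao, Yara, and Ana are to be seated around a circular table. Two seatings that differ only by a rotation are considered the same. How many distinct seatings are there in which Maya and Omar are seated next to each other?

48

Treat {Maya, Omar} as one unit (2 internal orders) and seat the resulting 5 units around the table: (4)! circular arrangements.
So 2 × (4)! = 2 × 24 = 48.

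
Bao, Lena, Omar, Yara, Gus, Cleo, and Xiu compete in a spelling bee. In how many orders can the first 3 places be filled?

This is an ordered selection of 3 from 7: P(7,3).
That gives 7 × 6 × 5 = 210.

210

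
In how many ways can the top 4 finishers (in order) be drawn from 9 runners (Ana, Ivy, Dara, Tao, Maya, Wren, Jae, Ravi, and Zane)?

There are 9 choices for 1st place, 8 for 2nd, and so on down to 6 for position 4.
That gives 9 × 8 × 7 × 6 = 3024.

3024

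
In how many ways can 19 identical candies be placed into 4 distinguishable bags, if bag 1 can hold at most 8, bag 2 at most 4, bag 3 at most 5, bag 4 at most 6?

35

Ignoring the caps, the number of non-negative solutions to x_1+…+x_4 = 19 is C(22,3) = 1540.
Subtract solutions that violate a single cap (substitute x_i' = x_i − (cap_i+1)): x_1 ≥ 9 gives C(13,3) = 286; x_2 ≥ 5 gives C(17,3) = 680; x_3 ≥ 6 gives C(16,3) = 560; x_4 ≥ 7 gives C(15,3) = 455. Together 1981.
Add back pairs where two caps are both exceeded: 56 + 35 + 20 + 165 + 120 + 84 = 480.
Subtract triples: 0 + 0 + 0 + 4 = 4.
By inclusion–exclusion the count is 1540 − 1981 + 480 − 4 = 35.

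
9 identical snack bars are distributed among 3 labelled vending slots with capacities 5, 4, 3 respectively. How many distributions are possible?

Without the upper bounds there are C(11,2) = 55 ways to split 9 among 3 vending slots.
Subtract solutions that violate a single cap (substitute x_i' = x_i − (cap_i+1)): x_1 ≥ 6 gives C(5,2) = 10; x_2 ≥ 5 gives C(6,2) = 15; x_3 ≥ 4 gives C(7,2) = 21. Together 46.
Add back pairs where two caps are both exceeded: 0 + 0 + 1 = 1.
By inclusion–exclusion the count is 55 − 46 + 1 = 10.

10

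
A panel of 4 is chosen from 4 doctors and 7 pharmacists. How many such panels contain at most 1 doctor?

175

Split by how many doctors are chosen (0 through 1).
Sum: C(4,0)·C(7,4) + C(4,1)·C(7,3) = 35 + 140 = 175.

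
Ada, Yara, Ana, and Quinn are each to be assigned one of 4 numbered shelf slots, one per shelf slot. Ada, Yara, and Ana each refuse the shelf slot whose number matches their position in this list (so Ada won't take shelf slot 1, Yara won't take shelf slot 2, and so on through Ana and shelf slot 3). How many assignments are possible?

Let Aᵢ (for i ∈ {1, 2, 3}) be the placements that put person i in their forbidden shelf slot. Any j of these fix j positions, leaving (4−j)! ways to fill the rest, and there are C(3,j) ways to pick which j.
By inclusion–exclusion, the number of valid placements is Σ_{j=0}^{3} (−1)^j C(3,j)·(4−j)!.
Computing: 24 − 18 + 6 − 1 = 11.

11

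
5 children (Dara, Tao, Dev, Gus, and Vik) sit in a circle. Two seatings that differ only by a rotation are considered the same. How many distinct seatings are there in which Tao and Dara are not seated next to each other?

12

Without the restriction there are (4)! = 24 seatings.
Seatings with Tao beside Dara: treat them as a block with 2 internal orders, giving 2 × (3)! = 12.
Subtracting, 24 − 12 = 12.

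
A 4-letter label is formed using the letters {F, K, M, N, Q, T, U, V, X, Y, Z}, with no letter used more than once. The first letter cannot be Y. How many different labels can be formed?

The first letter has 11−1 = 10 choices (anything except Y).
The remaining 3 letters are filled from the other 10 symbols without repetition: 10 × 9 × 8 = 720.
Total: 10 × 720 = 7200.

7200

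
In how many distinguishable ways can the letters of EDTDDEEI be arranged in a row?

EDTDDEEI has 8 letters with D appearing 3 times and E appearing 3 times.
So there are 8! / (3!·3!) = 1120 distinguishable arrangements.

1120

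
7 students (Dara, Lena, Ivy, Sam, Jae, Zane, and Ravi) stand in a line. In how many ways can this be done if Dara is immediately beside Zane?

Place the 5 others and the Dara-Zane pair as 6 objects in a line; the pair has 2 internal arrangements.
So the count is 2·(6)! = 1440.

1440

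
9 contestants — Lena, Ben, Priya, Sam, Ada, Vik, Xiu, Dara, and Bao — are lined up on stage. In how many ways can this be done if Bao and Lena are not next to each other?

Of the 9! = 362880 arrangements, those with Bao and Lena adjacent number 2 × 8! = 80640 (treat the pair as a block with 2 internal orders).
Complementary counting: 362880 − 80640 = 282240.

282240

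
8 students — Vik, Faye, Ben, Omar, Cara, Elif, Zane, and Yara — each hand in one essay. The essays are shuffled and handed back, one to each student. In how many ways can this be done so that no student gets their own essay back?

This is the derangement count D_8: permutations of 8 items with no fixed point.
By inclusion–exclusion this is Σ_{j=0}^{8} (−1)^j C(8,j)·(8−j)!.
Computing: 40320 − 40320 + 20160 − 6720 + 1680 − 336 + 56 − 8 + 1 = 14833.

14833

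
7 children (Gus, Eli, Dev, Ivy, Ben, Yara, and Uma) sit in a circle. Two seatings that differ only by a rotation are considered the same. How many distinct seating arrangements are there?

Around a circle, 7 distinct people have 7!/7 = (6)! = 720 rotationally distinct seatings.

720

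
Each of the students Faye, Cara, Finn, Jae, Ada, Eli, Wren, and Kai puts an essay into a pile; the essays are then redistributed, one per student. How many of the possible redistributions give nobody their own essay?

Count assignments avoiding every fixed point. For any j of the 8 students fixed to their own essay, the other 8−j can be arranged in (8−j)! ways.
By inclusion–exclusion this is Σ_{j=0}^{8} (−1)^j C(8,j)·(8−j)!.
Computing: 40320 − 40320 + 20160 − 6720 + 1680 − 336 + 56 − 8 + 1 = 14833.

14833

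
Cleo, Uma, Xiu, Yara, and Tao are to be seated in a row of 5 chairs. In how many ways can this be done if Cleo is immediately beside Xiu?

Treat {Cleo, Xiu} as a single unit. There are 4 units to order, and the pair itself can be ordered 2 ways.
So the count is 2·(4)! = 48.

48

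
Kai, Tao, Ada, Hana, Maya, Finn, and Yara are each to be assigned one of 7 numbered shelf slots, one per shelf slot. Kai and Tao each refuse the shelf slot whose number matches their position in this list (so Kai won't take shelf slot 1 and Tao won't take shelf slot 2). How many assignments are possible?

Let Aᵢ (for i ∈ {1, 2}) be the placements that put person i in their forbidden shelf slot. Any j of these fix j positions, leaving (7−j)! ways to fill the rest, and there are C(2,j) ways to pick which j.
By inclusion–exclusion, the number of valid placements is Σ_{j=0}^{2} (−1)^j C(2,j)·(7−j)!.
Computing: 5040 − 1440 + 120 = 3720.

3720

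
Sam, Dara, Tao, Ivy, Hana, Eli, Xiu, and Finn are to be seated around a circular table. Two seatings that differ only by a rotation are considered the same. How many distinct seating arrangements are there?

Fix one person's seat to break rotational symmetry; the remaining 7 people can be arranged in (7)! = 5040 ways.

5040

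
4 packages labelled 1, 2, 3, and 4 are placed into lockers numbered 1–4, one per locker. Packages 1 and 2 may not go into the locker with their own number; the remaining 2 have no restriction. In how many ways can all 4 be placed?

Let Aᵢ (for i ∈ {1, 2}) be the placements that put package i in its forbidden locker. Any j of these fix j positions, leaving (4−j)! ways to fill the rest, and there are C(2,j) ways to pick which j.
By inclusion–exclusion, the number of valid placements is Σ_{j=0}^{2} (−1)^j C(2,j)·(4−j)!.
Computing: 24 − 12 + 2 = 14.

14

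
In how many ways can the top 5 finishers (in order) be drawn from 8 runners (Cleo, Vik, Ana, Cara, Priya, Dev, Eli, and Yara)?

6720

There are 8 choices for 1st place, 7 for 2nd, and so on down to 4 for position 5.
That gives 8 × 7 × 6 × 5 × 4 = 6720.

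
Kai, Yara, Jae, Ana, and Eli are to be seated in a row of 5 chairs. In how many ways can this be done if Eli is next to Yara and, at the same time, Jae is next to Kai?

24

Treat {Eli,Yara} as one block (2 orders) and {Jae,Kai} as another (2 orders).
That leaves 3 units to arrange: 2 × 2 × 3! = 4 × 6 = 24.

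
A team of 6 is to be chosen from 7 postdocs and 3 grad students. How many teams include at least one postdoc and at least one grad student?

203

Total 6-person selections from all 10: C(10,6) = 210.
Selections missing a whole group: no postdocs → C(3,6) = 0; no grad students → C(7,6) = 7.
Both groups omitted at once is impossible, so 210 − 7 = 203.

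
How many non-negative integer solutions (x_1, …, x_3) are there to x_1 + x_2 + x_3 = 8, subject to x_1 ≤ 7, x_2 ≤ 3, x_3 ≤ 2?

11

By stars and bars, unrestricted non-negative solutions to x_1+…+x_3 = 8 number C(8+2,2) = 45.
Subtract solutions that violate a single cap (substitute x_i' = x_i − (cap_i+1)): x_1 ≥ 8 gives C(2,2) = 1; x_2 ≥ 4 gives C(6,2) = 15; x_3 ≥ 3 gives C(7,2) = 21. Together 37.
Add back pairs where two caps are both exceeded: 0 + 0 + 3 = 3.
By inclusion–exclusion the count is 45 − 37 + 3 = 11.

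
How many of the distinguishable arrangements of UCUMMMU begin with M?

Fix M in the first position and arrange the remaining 6 letters.
Those 6 letters have M appearing twice and U appearing 3 times, giving (6)!/(3!·2!) = 60.

60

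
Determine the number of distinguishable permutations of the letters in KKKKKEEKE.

KKKKKEEKE has 9 letters with E appearing 3 times and K appearing 6 times.
So there are 9! / (6!·3!) = 84 distinguishable arrangements.

84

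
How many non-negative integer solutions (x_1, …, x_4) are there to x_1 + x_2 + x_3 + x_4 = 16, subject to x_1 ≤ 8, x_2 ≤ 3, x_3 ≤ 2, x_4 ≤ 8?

42

By stars and bars, unrestricted non-negative solutions to x_1+…+x_4 = 16 number C(16+3,3) = 969.
Subtract solutions that violate a single cap (substitute x_i' = x_i − (cap_i+1)): x_1 ≥ 9 gives C(10,3) = 120; x_2 ≥ 4 gives C(15,3) = 455; x_3 ≥ 3 gives C(16,3) = 560; x_4 ≥ 9 gives C(10,3) = 120. Together 1255.
Add back pairs where two caps are both exceeded: 20 + 35 + 0 + 220 + 20 + 35 = 330.
Subtract triples: 1 + 0 + 0 + 1 = 2.
By inclusion–exclusion the count is 969 − 1255 + 330 − 2 = 42.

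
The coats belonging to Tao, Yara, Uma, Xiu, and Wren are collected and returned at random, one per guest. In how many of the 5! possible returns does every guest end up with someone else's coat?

This is the derangement count D_5: permutations of 5 items with no fixed point.
By inclusion–exclusion this is Σ_{j=0}^{5} (−1)^j C(5,j)·(5−j)!.
Computing: 120 − 120 + 60 − 20 + 5 − 1 = 44.

44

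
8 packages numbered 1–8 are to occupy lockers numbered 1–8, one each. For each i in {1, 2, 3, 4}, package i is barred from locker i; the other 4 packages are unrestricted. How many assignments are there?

24024

Let Aᵢ (for 1 ≤ i ≤ 4) be the placements that put package i in its forbidden locker. Any j of these fix j positions, leaving (8−j)! ways to fill the rest, and there are C(4,j) ways to pick which j.
By inclusion–exclusion, the number of valid placements is Σ_{j=0}^{4} (−1)^j C(4,j)·(8−j)!.
Computing: 40320 − 20160 + 4320 − 480 + 24 = 24024.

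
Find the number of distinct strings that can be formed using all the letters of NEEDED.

The 6 letters of NEEDED have repeats: D appearing twice and E appearing 3 times.
So there are 6! / (3!·2!) = 60 distinguishable arrangements.

60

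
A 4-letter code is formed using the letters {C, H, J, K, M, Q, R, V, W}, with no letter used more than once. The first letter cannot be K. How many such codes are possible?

The first letter has 9−1 = 8 choices (anything except K).
The remaining 3 letters are filled from the other 8 symbols without repetition: 8 × 7 × 6 = 336.
Total: 8 × 336 = 2688.

2688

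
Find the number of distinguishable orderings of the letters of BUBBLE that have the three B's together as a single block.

24

Treat the 3 copies of B as a single block. The multiset to arrange is then {BBB, E, L, U}, 4 items in all.
All 4 items are distinct, so there are (4)! = 24 arrangements.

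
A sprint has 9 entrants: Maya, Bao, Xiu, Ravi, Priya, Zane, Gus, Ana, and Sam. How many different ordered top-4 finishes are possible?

There are 9 choices for 1st place, 8 for 2nd, and so on down to 6 for position 4.
That gives 9 × 8 × 7 × 6 = 3024.

3024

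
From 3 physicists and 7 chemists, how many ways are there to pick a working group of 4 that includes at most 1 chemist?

7

Split by how many chemists are chosen (0 through 1).
Sum: C(7,0)·C(3,4) + C(7,1)·C(3,3) = 0 + 7 = 7.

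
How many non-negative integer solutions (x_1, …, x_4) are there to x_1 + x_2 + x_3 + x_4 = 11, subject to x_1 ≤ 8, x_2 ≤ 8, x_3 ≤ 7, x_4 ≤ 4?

Without the upper bounds there are C(14,3) = 364 ways to split 11 among 4 variables.
Subtract solutions that violate a single cap (substitute x_i' = x_i − (cap_i+1)): x_1 ≥ 9 gives C(5,3) = 10; x_2 ≥ 9 gives C(5,3) = 10; x_3 ≥ 8 gives C(6,3) = 20; x_4 ≥ 5 gives C(9,3) = 84. Together 124.
No two caps can be exceeded simultaneously, so the pair terms are all 0.
By inclusion–exclusion the count is 364 − 124 + 0 = 240.

240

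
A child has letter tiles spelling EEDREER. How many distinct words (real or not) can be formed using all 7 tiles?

The 7 letters of EEDREER have repeats: E appearing 4 times and R appearing twice.
Dividing 7! = 5040 by 4!·2! = 48 for the repeated letters gives 105.

105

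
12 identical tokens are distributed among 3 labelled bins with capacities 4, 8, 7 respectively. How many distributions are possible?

Without the upper bounds there are C(14,2) = 91 ways to split 12 among 3 bins.
Subtract solutions that violate a single cap (substitute x_i' = x_i − (cap_i+1)): x_1 ≥ 5 gives C(9,2) = 36; x_2 ≥ 9 gives C(5,2) = 10; x_3 ≥ 8 gives C(6,2) = 15. Together 61.
No two caps can be exceeded simultaneously, so the pair terms are all 0.
By inclusion–exclusion the count is 91 − 61 + 0 = 30.

30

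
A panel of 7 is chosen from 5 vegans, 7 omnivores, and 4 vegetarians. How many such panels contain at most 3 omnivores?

Split by how many omnivores are chosen (0 through 3).
Sum: C(7,0)·C(9,7) + C(7,1)·C(9,6) + C(7,2)·C(9,5) + C(7,3)·C(9,4) = 36 + 588 + 2646 + 4410 = 7680.

7680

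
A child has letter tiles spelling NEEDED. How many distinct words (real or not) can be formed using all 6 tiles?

NEEDED has 6 letters with D appearing twice and E appearing 3 times.
The number of distinct arrangements is 6!/(3!·2!) = 720/12 = 60.

60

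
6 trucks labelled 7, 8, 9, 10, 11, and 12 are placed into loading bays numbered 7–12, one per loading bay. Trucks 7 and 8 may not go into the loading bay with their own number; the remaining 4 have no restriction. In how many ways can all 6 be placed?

504

Let Aᵢ (for i ∈ {7, 8}) be the placements that put truck i in its forbidden loading bay. Any j of these fix j positions, leaving (6−j)! ways to fill the rest, and there are C(2,j) ways to pick which j.
By inclusion–exclusion, the number of valid placements is Σ_{j=0}^{2} (−1)^j C(2,j)·(6−j)!.
Computing: 720 − 240 + 24 = 504.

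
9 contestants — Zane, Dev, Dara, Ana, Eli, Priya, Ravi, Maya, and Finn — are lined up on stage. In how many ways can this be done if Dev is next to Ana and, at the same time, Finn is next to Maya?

20160

Treat {Dev,Ana} as one block (2 orders) and {Finn,Maya} as another (2 orders).
That leaves 7 units to arrange: 2 × 2 × 7! = 4 × 5040 = 20160.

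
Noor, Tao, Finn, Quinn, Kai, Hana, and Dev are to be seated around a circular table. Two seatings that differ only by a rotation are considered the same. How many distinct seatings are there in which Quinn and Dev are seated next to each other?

240

Treat {Quinn, Dev} as one unit (2 internal orders) and seat the resulting 6 units around the table: (5)! circular arrangements.
So 2 × (5)! = 2 × 120 = 240.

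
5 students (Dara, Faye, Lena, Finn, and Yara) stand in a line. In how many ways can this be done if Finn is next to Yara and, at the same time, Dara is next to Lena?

Treat {Finn,Yara} as one block (2 orders) and {Dara,Lena} as another (2 orders).
That leaves 3 units to arrange: 2 × 2 × 3! = 4 × 6 = 24.

24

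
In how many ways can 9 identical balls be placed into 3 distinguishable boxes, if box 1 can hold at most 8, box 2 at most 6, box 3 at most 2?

Without the upper bounds there are C(11,2) = 55 ways to split 9 among 3 boxes.
Subtract solutions that violate a single cap (substitute x_i' = x_i − (cap_i+1)): x_1 ≥ 9 gives C(2,2) = 1; x_2 ≥ 7 gives C(4,2) = 6; x_3 ≥ 3 gives C(8,2) = 28. Together 35.
No two caps can be exceeded simultaneously, so the pair terms are all 0.
By inclusion–exclusion the count is 55 − 35 + 0 = 20.

20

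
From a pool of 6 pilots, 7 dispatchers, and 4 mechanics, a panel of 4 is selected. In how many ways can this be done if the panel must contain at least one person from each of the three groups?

Unrestricted: C(17,4) = 2380 ways to pick any 4 of the 17.
Subtract selections that omit an entire group: no pilots → C(11,4) = 330; no dispatchers → C(10,4) = 210; no mechanics → C(13,4) = 715.
Add back selections omitting two groups (i.e. drawn from a single group): C(6,4) + C(7,4) + C(4,4) = 51.
By inclusion–exclusion: 2380 − 1255 + 51 = 1176.

1176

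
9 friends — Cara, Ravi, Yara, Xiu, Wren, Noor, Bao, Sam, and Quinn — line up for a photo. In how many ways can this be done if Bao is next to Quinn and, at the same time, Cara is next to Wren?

Treat {Bao,Quinn} as one block (2 orders) and {Cara,Wren} as another (2 orders).
That leaves 7 units to arrange: 2 × 2 × 7! = 4 × 5040 = 20160.

20160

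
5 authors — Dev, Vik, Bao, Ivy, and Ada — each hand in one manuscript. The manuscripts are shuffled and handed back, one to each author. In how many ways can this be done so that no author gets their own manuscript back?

44

This is the derangement count D_5: permutations of 5 items with no fixed point.
By inclusion–exclusion this is Σ_{j=0}^{5} (−1)^j C(5,j)·(5−j)!.
Computing: 120 − 120 + 60 − 20 + 5 − 1 = 44.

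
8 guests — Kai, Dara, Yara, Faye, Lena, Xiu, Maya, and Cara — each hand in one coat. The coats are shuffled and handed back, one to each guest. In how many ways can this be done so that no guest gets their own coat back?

Count assignments avoiding every fixed point. For any j of the 8 guests fixed to their own coat, the other 8−j can be arranged in (8−j)! ways.
By inclusion–exclusion this is Σ_{j=0}^{8} (−1)^j C(8,j)·(8−j)!.
Computing: 40320 − 40320 + 20160 − 6720 + 1680 − 336 + 56 − 8 + 1 = 14833.

14833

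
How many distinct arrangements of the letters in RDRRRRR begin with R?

6

Fix R in the first position and arrange the remaining 6 letters.
Those 6 letters have R appearing 5 times, giving (6)!/(5!) = 6.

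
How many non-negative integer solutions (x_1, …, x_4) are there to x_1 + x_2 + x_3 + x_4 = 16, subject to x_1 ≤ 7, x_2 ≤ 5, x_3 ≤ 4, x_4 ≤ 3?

20

Without the upper bounds there are C(19,3) = 969 ways to split 16 among 4 variables.
Subtract solutions that violate a single cap (substitute x_i' = x_i − (cap_i+1)): x_1 ≥ 8 gives C(11,3) = 165; x_2 ≥ 6 gives C(13,3) = 286; x_3 ≥ 5 gives C(14,3) = 364; x_4 ≥ 4 gives C(15,3) = 455. Together 1270.
Add back pairs where two caps are both exceeded: 10 + 20 + 35 + 56 + 84 + 120 = 325.
Subtract triples: 0 + 0 + 0 + 4 = 4.
By inclusion–exclusion the count is 969 − 1270 + 325 − 4 = 20.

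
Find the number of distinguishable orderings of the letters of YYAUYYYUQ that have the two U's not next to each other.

1176

There are 9!/(5!·2!) = 1512 arrangements of YYAUYYYUQ in total.
If the two U's are adjacent, glue them into one block, leaving 8 items to arrange: (8)!/(5!) = 336 ways.
Subtracting, 1512 − 336 = 1176 arrangements keep the U's apart.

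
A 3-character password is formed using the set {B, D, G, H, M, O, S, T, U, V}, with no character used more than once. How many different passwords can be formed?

With no repetition, fill the 3 characters in order: 10 choices, then 9, down to 8.
10 × 9 × 8 = 720.

720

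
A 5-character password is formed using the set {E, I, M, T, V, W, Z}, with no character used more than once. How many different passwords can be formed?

2520

With no repetition, fill the 5 characters in order: 7 choices, then 6, down to 3.
7 × 6 × 5 × 4 × 3 = 2520.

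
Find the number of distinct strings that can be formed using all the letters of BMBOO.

The 5 letters of BMBOO have repeats: B appearing twice and O appearing twice.
So there are 5! / (2!·2!) = 30 distinguishable arrangements.

30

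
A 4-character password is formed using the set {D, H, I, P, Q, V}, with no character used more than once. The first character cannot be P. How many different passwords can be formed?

The first character has 6−1 = 5 choices (anything except P).
The remaining 3 characters are filled from the other 5 symbols without repetition: 5 × 4 × 3 = 60.
Total: 5 × 60 = 300.

300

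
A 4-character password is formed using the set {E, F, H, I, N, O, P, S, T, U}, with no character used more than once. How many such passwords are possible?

Choose and order 4 of the 10 symbols: the first character has 10 options, the next 9, then 8, 7.
That product is 10 × 9 × 8 × 7 = 5040.

5040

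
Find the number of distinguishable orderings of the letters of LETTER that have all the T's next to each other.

60

Treat the 2 copies of T as a single block. The multiset to arrange is then {TT, E, E, L, R}, 5 items in all.
That gives (5)!/(2!) = 60 arrangements.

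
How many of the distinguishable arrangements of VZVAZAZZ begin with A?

With the first slot taken by A, it remains to arrange the other 7 letters (VZVZAZZ).
Those 7 letters have V appearing twice and Z appearing 4 times, giving (7)!/(4!·2!) = 105.

105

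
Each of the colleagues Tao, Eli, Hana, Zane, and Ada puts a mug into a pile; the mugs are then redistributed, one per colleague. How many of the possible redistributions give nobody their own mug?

44

Count assignments avoiding every fixed point. For any j of the 5 colleagues fixed to their own mug, the other 5−j can be arranged in (5−j)! ways.
By inclusion–exclusion this is Σ_{j=0}^{5} (−1)^j C(5,j)·(5−j)!.
Computing: 120 − 120 + 60 − 20 + 5 − 1 = 44.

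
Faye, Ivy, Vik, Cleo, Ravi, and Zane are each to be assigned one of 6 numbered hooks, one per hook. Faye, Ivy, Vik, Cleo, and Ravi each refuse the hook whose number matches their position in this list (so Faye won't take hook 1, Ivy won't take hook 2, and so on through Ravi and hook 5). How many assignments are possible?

309

Let Aᵢ (for 1 ≤ i ≤ 5) be the placements that put person i in their forbidden hook. Any j of these fix j positions, leaving (6−j)! ways to fill the rest, and there are C(5,j) ways to pick which j.
By inclusion–exclusion, the number of valid placements is Σ_{j=0}^{5} (−1)^j C(5,j)·(6−j)!.
Computing: 720 − 600 + 240 − 60 + 10 − 1 = 309.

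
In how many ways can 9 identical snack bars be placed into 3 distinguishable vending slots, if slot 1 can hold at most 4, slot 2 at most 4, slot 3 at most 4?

10

By stars and bars, unrestricted non-negative solutions to x_1+…+x_3 = 9 number C(9+2,2) = 55.
Subtract solutions that violate a single cap (substitute x_i' = x_i − (cap_i+1)): x_1 ≥ 5 gives C(6,2) = 15; x_2 ≥ 5 gives C(6,2) = 15; x_3 ≥ 5 gives C(6,2) = 15. Together 45.
No two caps can be exceeded simultaneously, so the pair terms are all 0.
By inclusion–exclusion the count is 55 − 45 + 0 = 10.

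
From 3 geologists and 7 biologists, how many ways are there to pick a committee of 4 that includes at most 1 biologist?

Split by how many biologists are chosen (0 through 1).
Sum: C(7,0)·C(3,4) + C(7,1)·C(3,3) = 0 + 7 = 7.

7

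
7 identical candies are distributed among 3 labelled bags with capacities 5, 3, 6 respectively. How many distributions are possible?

Ignoring the caps, the number of non-negative solutions to x_1+…+x_3 = 7 is C(9,2) = 36.
Subtract solutions that violate a single cap (substitute x_i' = x_i − (cap_i+1)): x_1 ≥ 6 gives C(3,2) = 3; x_2 ≥ 4 gives C(5,2) = 10; x_3 ≥ 7 gives C(2,2) = 1. Together 14.
No two caps can be exceeded simultaneously, so the pair terms are all 0.
By inclusion–exclusion the count is 36 − 14 + 0 = 22.

22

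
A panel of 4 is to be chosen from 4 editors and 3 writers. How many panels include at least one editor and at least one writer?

34

With no constraint there are C(7,4) = 35 possible selections.
Subtract selections that omit an entire group: no editors → C(3,4) = 0; no writers → C(4,4) = 1.
Both groups omitted at once is impossible, so 35 − 1 = 34.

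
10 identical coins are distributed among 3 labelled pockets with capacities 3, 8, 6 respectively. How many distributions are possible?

Ignoring the caps, the number of non-negative solutions to x_1+…+x_3 = 10 is C(12,2) = 66.
Subtract solutions that violate a single cap (substitute x_i' = x_i − (cap_i+1)): x_1 ≥ 4 gives C(8,2) = 28; x_2 ≥ 9 gives C(3,2) = 3; x_3 ≥ 7 gives C(5,2) = 10. Together 41.
No two caps can be exceeded simultaneously, so the pair terms are all 0.
By inclusion–exclusion the count is 66 − 41 + 0 = 25.

25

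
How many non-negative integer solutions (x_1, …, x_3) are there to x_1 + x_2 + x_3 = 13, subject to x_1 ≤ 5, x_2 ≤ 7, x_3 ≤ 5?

15

By stars and bars, unrestricted non-negative solutions to x_1+…+x_3 = 13 number C(13+2,2) = 105.
Subtract solutions that violate a single cap (substitute x_i' = x_i − (cap_i+1)): x_1 ≥ 6 gives C(9,2) = 36; x_2 ≥ 8 gives C(7,2) = 21; x_3 ≥ 6 gives C(9,2) = 36. Together 93.
Add back pairs where two caps are both exceeded: 0 + 3 + 0 = 3.
By inclusion–exclusion the count is 105 − 93 + 3 = 15.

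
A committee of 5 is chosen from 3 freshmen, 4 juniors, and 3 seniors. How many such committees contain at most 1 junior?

66

Split by how many juniors are chosen (0 through 1).
Sum: C(4,0)·C(6,5) + C(4,1)·C(6,4) = 6 + 60 = 66.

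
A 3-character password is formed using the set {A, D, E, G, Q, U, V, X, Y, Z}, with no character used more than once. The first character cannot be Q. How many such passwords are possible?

The first character has 10−1 = 9 choices (anything except Q).
The remaining 2 characters are filled from the other 9 symbols without repetition: 9 × 8 = 72.
Total: 9 × 72 = 648.

648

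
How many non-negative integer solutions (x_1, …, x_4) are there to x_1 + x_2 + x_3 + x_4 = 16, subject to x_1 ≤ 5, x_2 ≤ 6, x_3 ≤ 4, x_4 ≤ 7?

79

By stars and bars, unrestricted non-negative solutions to x_1+…+x_4 = 16 number C(16+3,3) = 969.
Subtract solutions that violate a single cap (substitute x_i' = x_i − (cap_i+1)): x_1 ≥ 6 gives C(13,3) = 286; x_2 ≥ 7 gives C(12,3) = 220; x_3 ≥ 5 gives C(14,3) = 364; x_4 ≥ 8 gives C(11,3) = 165. Together 1035.
Add back pairs where two caps are both exceeded: 20 + 56 + 10 + 35 + 4 + 20 = 145.
By inclusion–exclusion the count is 969 − 1035 + 145 = 79.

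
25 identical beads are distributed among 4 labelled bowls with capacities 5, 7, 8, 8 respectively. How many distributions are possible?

By stars and bars, unrestricted non-negative solutions to x_1+…+x_4 = 25 number C(25+3,3) = 3276.
Subtract solutions that violate a single cap (substitute x_i' = x_i − (cap_i+1)): x_1 ≥ 6 gives C(22,3) = 1540; x_2 ≥ 8 gives C(20,3) = 1140; x_3 ≥ 9 gives C(19,3) = 969; x_4 ≥ 9 gives C(19,3) = 969. Together 4618.
Add back pairs where two caps are both exceeded: 364 + 286 + 286 + 165 + 165 + 120 = 1386.
Subtract triples: 10 + 10 + 4 + 0 = 24.
By inclusion–exclusion the count is 3276 − 4618 + 1386 − 24 = 20.

20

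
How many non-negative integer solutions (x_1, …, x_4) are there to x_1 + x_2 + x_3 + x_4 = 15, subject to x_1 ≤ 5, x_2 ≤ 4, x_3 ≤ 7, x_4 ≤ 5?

78

By stars and bars, unrestricted non-negative solutions to x_1+…+x_4 = 15 number C(15+3,3) = 816.
Subtract solutions that violate a single cap (substitute x_i' = x_i − (cap_i+1)): x_1 ≥ 6 gives C(12,3) = 220; x_2 ≥ 5 gives C(13,3) = 286; x_3 ≥ 8 gives C(10,3) = 120; x_4 ≥ 6 gives C(12,3) = 220. Together 846.
Add back pairs where two caps are both exceeded: 35 + 4 + 20 + 10 + 35 + 4 = 108.
By inclusion–exclusion the count is 816 − 846 + 108 = 78.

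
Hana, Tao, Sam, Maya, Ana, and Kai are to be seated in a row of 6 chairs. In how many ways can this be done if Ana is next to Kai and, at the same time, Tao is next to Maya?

Treat {Ana,Kai} as one block (2 orders) and {Tao,Maya} as another (2 orders).
That leaves 4 units to arrange: 2 × 2 × 4! = 4 × 24 = 96.

96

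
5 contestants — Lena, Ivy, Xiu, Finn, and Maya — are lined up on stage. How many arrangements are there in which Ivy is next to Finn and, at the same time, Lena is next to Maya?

24

Treat {Ivy,Finn} as one block (2 orders) and {Lena,Maya} as another (2 orders).
That leaves 3 units to arrange: 2 × 2 × 3! = 4 × 6 = 24.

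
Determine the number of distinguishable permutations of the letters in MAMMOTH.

MAMMOTH has 7 letters with M appearing 3 times.
The number of distinct arrangements is 7!/(3!) = 5040/6 = 840.

840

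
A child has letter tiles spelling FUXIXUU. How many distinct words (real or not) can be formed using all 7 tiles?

Letter multiplicities in FUXIXUU: F×1, I×1, U×3, X×2.
Dividing 7! = 5040 by 3!·2! = 12 for the repeated letters gives 420.

420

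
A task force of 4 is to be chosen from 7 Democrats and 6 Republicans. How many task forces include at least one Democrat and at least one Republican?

Unrestricted: C(13,4) = 715 ways to pick any 4 of the 13.
Selections missing a whole group: no Democrats → C(6,4) = 15; no Republicans → C(7,4) = 35.
Both groups omitted at once is impossible, so 715 − 50 = 665.

665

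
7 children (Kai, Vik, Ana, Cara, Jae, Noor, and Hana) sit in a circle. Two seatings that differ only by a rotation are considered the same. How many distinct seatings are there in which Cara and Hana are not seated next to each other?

480

Without the restriction there are (6)! = 720 seatings.
Those with Cara next to Hana: fuse the pair into one unit and seat 6 units around a circle — 2·(5)! = 240.
Subtracting, 720 − 240 = 480.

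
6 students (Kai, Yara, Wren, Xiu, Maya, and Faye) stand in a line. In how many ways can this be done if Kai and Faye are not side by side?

Of the 6! = 720 arrangements, those with Kai and Faye adjacent number 2 × 5! = 240 (treat the pair as a block with 2 internal orders).
So 720 − 240 = 480 arrangements keep them apart.

480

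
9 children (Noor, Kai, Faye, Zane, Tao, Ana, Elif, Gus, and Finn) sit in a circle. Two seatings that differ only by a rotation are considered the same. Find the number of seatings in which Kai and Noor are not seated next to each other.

All circular seatings of 9 people number (8)! = 40320.
Seatings with Kai beside Noor: treat them as a block with 2 internal orders, giving 2 × (7)! = 10080.
Subtracting, 40320 − 10080 = 30240.

30240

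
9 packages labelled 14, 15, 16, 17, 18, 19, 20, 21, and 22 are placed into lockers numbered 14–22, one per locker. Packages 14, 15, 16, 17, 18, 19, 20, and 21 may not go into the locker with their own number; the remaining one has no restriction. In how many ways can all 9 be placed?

Let Aᵢ (for 14 ≤ i ≤ 21) be the placements that put package i in its forbidden locker. Any j of these fix j positions, leaving (9−j)! ways to fill the rest, and there are C(8,j) ways to pick which j.
By inclusion–exclusion, the number of valid placements is Σ_{j=0}^{8} (−1)^j C(8,j)·(9−j)!.
Computing: 362880 − 322560 + 141120 − 40320 + 8400 − 1344 + 168 − 16 + 1 = 148329.

148329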